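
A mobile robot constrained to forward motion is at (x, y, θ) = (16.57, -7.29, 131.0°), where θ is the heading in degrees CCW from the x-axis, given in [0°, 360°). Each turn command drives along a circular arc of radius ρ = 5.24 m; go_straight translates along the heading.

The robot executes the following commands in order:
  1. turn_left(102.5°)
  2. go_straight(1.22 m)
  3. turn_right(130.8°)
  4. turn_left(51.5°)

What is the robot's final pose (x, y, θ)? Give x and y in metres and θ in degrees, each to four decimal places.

set_pose: (x, y, θ) = (16.5700, -7.2900, 131.0000°), ρ = 5.24
turn_left(102.5°): centre at ρ to the left, rotate +102.5° → (8.4031, -7.6109, 233.5000°)
go_straight(1.22): x += 1.22·cos θ, y += 1.22·sin θ → (7.6774, -8.5916, 233.5000°)
turn_right(130.8°): centre at ρ to the right, rotate −130.8° → (-1.6466, -6.6267, 102.7000°)
turn_left(51.5°): centre at ρ to the left, rotate +51.5° → (-4.4778, -3.0610, 154.2000°)

(-4.4778, -3.0610, 154.2000°)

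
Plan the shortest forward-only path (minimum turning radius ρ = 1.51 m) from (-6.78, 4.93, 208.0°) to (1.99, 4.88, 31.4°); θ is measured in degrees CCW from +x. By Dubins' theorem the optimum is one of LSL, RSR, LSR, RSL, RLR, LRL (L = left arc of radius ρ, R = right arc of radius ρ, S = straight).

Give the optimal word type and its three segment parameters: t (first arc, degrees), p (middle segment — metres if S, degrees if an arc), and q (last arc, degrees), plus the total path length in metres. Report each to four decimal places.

LSL: t = 171.4729°, p = 7.7157 m, q = 11.9271°, L = 12.5491 m

Let ψ = atan2(Δy, Δx) = atan2(-0.05, 8.77) = -0.3267° be the start→goal bearing.
Normalize: d = |goal − start| / ρ = 8.770143/1.51 = 5.808041, α = (θ_start − ψ) mod 360° = 208.3267° = 3.635986 rad, β = (θ_goal − ψ) mod 360° = 31.7267° = 0.553735 rad.
Common terms: sin α = -0.474498, cos α = -0.880257, sin β = 0.525867, cos β = 0.850567, cos(α−β) = -0.998240, d² = 33.733345. Work in radians in the unit-radius frame; every candidate has L = ρ·(t + p + q).
LSL: p² = 2 + d² − 2cos(α−β) + 2d(sin α − sin β) = 26.109500; p = √p² = 5.109746; φ = atan2(cos β − cos α, d + sin α − sin β) = 0.345567 rad; t = (φ − α) mod 2π = 2.992766 rad, q = (β − φ) mod 2π = 0.208168 rad → L = 1.51·(2.992766 + 5.109746 + 0.208168) = 1.51·8.310679 = 12.549126 m
RSR: p² = 2 + d² − 2cos(α−β) + 2d(sin β − sin α) = 49.350149; p = √p² = 7.024966; φ = atan2(cos α − cos β, d − sin α + sin β) = -0.248945 rad; t = (α − φ) mod 2π = 3.884931 rad, q = (φ − β) mod 2π = 5.480506 rad → L = 1.51·(3.884931 + 7.024966 + 5.480506) = 1.51·16.390403 = 24.749508 m
LSR: p² = d² − 2 + 2cos(α−β) + 2d(sin α + sin β) = 30.333579; p = √p² = 5.507593; φ = atan2(−cos α − cos β, d + sin α + sin β) − atan2(−2, p) = 0.353395 rad; t = (φ − α) mod 2π = 3.000594 rad, q = (φ − β) mod 2π = 6.082846 rad → L = 1.51·(3.000594 + 5.507593 + 6.082846) = 1.51·14.591033 = 22.032460 m
RSL: p² = d² − 2 + 2cos(α−β) − 2d(sin α + sin β) = 29.140151; p = √p² = 5.398162; φ = atan2(cos α + cos β, d − sin α − sin β) − atan2(2, p) = -0.359974 rad; t = (α − φ) mod 2π = 3.995960 rad, q = (β − φ) mod 2π = 0.913709 rad → L = 1.51·(3.995960 + 5.398162 + 0.913709) = 1.51·10.307831 = 15.564824 m
RLR: c = (6 − d² + 2cos(α−β) + 2d(sin α − sin β))/8 = -5.168769, |c| > 1 → infeasible
LRL: c = (6 − d² + 2cos(α−β) − 2d(sin α − sin β))/8 = -2.263688, |c| > 1 → infeasible
Shortest: LSL with L = 12.549126 m ≈ 12.5491 m
Convert LSL to answer units (arcs ×180/π): t = 2.992766·180/π = 171.4729°, p = ρ·p = 1.51·5.109746 = 7.7157 m, q = 0.208168·180/π = 11.9271°, L = 12.5491 m.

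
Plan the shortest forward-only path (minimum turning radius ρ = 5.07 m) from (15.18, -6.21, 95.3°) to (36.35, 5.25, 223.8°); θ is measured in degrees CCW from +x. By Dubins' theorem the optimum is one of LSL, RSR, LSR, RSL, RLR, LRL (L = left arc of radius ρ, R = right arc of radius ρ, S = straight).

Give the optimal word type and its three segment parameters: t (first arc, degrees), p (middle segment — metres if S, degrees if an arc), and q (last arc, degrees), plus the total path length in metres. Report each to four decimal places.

RSR: t = 46.0239°, p = 19.3320 m, q = 185.4761°, L = 39.8170 m

Let ψ = atan2(Δy, Δx) = atan2(11.46, 21.17) = 28.4281° be the start→goal bearing.
Normalize: d = |goal − start| / ρ = 24.072817/5.07 = 4.748090, α = (θ_start − ψ) mod 360° = 66.8719° = 1.167135 rad, β = (θ_goal − ψ) mod 360° = 195.3719° = 3.409883 rad.
Common terms: sin α = 0.919629, cos α = 0.392788, sin β = -0.265083, cos β = -0.964226, cos(α−β) = -0.622515, d² = 22.544359. Work in radians in the unit-radius frame; every candidate has L = ρ·(t + p + q).
LSL: p² = 2 + d² − 2cos(α−β) + 2d(sin α − sin β) = 37.039628; p = √p² = 6.086019; φ = atan2(cos β − cos α, d + sin α − sin β) = -0.224862 rad; t = (φ − α) mod 2π = 4.891188 rad, q = (β − φ) mod 2π = 3.634745 rad → L = 5.07·(4.891188 + 6.086019 + 3.634745) = 5.07·14.611952 = 74.082599 m
RSR: p² = 2 + d² − 2cos(α−β) + 2d(sin β − sin α) = 14.539149; p = √p² = 3.813024; φ = atan2(cos α − cos β, d − sin α + sin β) = 0.363865 rad; t = (α − φ) mod 2π = 0.803269 rad, q = (φ − β) mod 2π = 3.237168 rad → L = 5.07·(0.803269 + 3.813024 + 3.237168) = 5.07·7.853461 = 39.817046 m
LSR: p² = d² − 2 + 2cos(α−β) + 2d(sin α + sin β) = 25.515014; p = √p² = 5.051239; φ = atan2(−cos α − cos β, d + sin α + sin β) − atan2(−2, p) = 0.482382 rad; t = (φ − α) mod 2π = 5.598432 rad, q = (φ − β) mod 2π = 3.355684 rad → L = 5.07·(5.598432 + 5.051239 + 3.355684) = 5.07·14.005356 = 71.007154 m
RSL: p² = d² − 2 + 2cos(α−β) − 2d(sin α + sin β) = 13.083646; p = √p² = 3.617132; φ = atan2(cos α + cos β, d − sin α − sin β) − atan2(2, p) = -0.643784 rad; t = (α − φ) mod 2π = 1.810919 rad, q = (β − φ) mod 2π = 4.053667 rad → L = 5.07·(1.810919 + 3.617132 + 4.053667) = 5.07·9.481718 = 48.072309 m
RLR: c = (6 − d² + 2cos(α−β) + 2d(sin α − sin β))/8 = -0.817394; p = 2π − arccos c = 3.755517 rad; φ = atan2(cos α − cos β, d − sin α + sin β) = 0.363865 rad; t = (α − φ + p/2) mod 2π = 2.681028 rad, q = (α − β − t + p) mod 2π = 5.114926 rad → L = 5.07·(2.681028 + 3.755517 + 5.114926) = 5.07·11.551471 = 58.565959 m
LRL: c = (6 − d² + 2cos(α−β) − 2d(sin α − sin β))/8 = -3.629954, |c| > 1 → infeasible
Shortest: RSR with L = 39.817046 m ≈ 39.8170 m
Convert RSR to answer units (arcs ×180/π): t = 0.803269·180/π = 46.0239°, p = ρ·p = 5.07·3.813024 = 19.3320 m, q = 3.237168·180/π = 185.4761°, L = 39.8170 m.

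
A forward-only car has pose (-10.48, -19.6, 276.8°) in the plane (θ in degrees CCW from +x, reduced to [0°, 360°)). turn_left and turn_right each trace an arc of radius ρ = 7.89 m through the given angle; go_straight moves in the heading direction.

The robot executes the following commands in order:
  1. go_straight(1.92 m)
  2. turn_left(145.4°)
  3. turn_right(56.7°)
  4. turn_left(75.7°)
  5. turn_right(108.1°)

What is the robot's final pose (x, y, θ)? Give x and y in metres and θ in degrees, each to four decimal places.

(29.1920, -7.6023, 333.1000°)

set_pose: (x, y, θ) = (-10.4800, -19.6000, 276.8000°), ρ = 7.89
go_straight(1.92): x += 1.92·cos θ, y += 1.92·sin θ → (-10.2527, -21.5065, 276.8000°)
turn_left(145.4°): centre at ρ to the left, rotate +145.4° → (4.5612, -24.2521, 422.2000° ≡ 62.2000°)
turn_right(56.7°): centre at ρ to the right, rotate −56.7° → (10.7843, -20.0782, 5.5000°)
turn_left(75.7°): centre at ρ to the left, rotate +75.7° → (17.8252, -13.4316, 81.2000°)
turn_right(108.1°): centre at ρ to the right, rotate −108.1° → (29.1920, -7.6023, -26.9000° ≡ 333.1000°)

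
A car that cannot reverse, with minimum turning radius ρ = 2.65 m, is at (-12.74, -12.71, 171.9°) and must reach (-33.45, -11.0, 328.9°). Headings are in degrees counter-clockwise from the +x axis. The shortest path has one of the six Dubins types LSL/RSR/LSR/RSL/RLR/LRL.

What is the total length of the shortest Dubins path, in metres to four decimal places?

Let ψ = atan2(Δy, Δx) = atan2(1.71, -20.71) = 175.2799° be the start→goal bearing.
Normalize: d = |goal − start| / ρ = 20.780476/2.65 = 7.841689, α = (θ_start − ψ) mod 360° = 356.6201° = 6.224196 rad, β = (θ_goal − ψ) mod 360° = 153.6201° = 2.681177 rad.
Common terms: sin α = -0.058956, cos α = 0.998261, sin β = 0.444320, cos β = -0.895868, cos(α−β) = -0.920505, d² = 61.492090. Work in radians in the unit-radius frame; every candidate has L = ρ·(t + p + q).
LSL: p² = 2 + d² − 2cos(α−β) + 2d(sin α − sin β) = 57.440033; p = √p² = 7.578920; φ = atan2(cos β − cos α, d + sin α − sin β) = -0.252598 rad; t = (φ − α) mod 2π = 6.089577 rad, q = (β − φ) mod 2π = 2.933775 rad → L = 2.65·(6.089577 + 7.578920 + 2.933775) = 2.65·16.602273 = 43.996022 m
RSR: p² = 2 + d² − 2cos(α−β) + 2d(sin β − sin α) = 73.226166; p = √p² = 8.557229; φ = atan2(cos α − cos β, d − sin α + sin β) = 0.223197 rad; t = (α − φ) mod 2π = 6.000999 rad, q = (φ − β) mod 2π = 3.825205 rad → L = 2.65·(6.000999 + 8.557229 + 3.825205) = 2.65·18.383433 = 48.716096 m
LSR: p² = d² − 2 + 2cos(α−β) + 2d(sin α + sin β) = 63.694902; p = √p² = 7.980909; φ = atan2(−cos α − cos β, d + sin α + sin β) − atan2(−2, p) = 0.233096 rad; t = (φ − α) mod 2π = 0.292086 rad, q = (φ − β) mod 2π = 3.835104 rad → L = 2.65·(0.292086 + 7.980909 + 3.835104) = 2.65·12.108099 = 32.086462 m
RSL: p² = d² − 2 + 2cos(α−β) − 2d(sin α + sin β) = 51.607258; p = √p² = 7.183819; φ = atan2(cos α + cos β, d − sin α − sin β) − atan2(2, p) = -0.257796 rad; t = (α − φ) mod 2π = 0.198806 rad, q = (β − φ) mod 2π = 2.938973 rad → L = 2.65·(0.198806 + 7.183819 + 2.938973) = 2.65·10.321599 = 27.352237 m
RLR: c = (6 − d² + 2cos(α−β) + 2d(sin α − sin β))/8 = -8.153271, |c| > 1 → infeasible
LRL: c = (6 − d² + 2cos(α−β) − 2d(sin α − sin β))/8 = -6.180004, |c| > 1 → infeasible
Shortest: RSL with L = 27.352237 m ≈ 27.3522 m

27.3522 m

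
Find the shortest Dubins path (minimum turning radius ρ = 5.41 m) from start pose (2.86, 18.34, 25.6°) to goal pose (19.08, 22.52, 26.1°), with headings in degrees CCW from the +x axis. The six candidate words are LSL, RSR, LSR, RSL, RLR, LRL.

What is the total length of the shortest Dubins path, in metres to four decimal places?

16.7657 m

Let ψ = atan2(Δy, Δx) = atan2(4.18, 16.22) = 14.4511° be the start→goal bearing.
Normalize: d = |goal − start| / ρ = 16.749949/5.41 = 3.096109, α = (θ_start − ψ) mod 360° = 11.1489° = 0.194586 rad, β = (θ_goal − ψ) mod 360° = 11.6489° = 0.203312 rad.
Common terms: sin α = 0.193360, cos α = 0.981128, sin β = 0.201915, cos β = 0.979403, cos(α−β) = 0.999962, d² = 9.585890. Work in radians in the unit-radius frame; every candidate has L = ρ·(t + p + q).
LSL: p² = 2 + d² − 2cos(α−β) + 2d(sin α − sin β) = 9.532995; p = √p² = 3.087555; φ = atan2(cos β − cos α, d + sin α − sin β) = -0.000559 rad; t = (φ − α) mod 2π = 6.088041 rad, q = (β − φ) mod 2π = 0.203871 rad → L = 5.41·(6.088041 + 3.087555 + 0.203871) = 5.41·9.379467 = 50.742916 m
RSR: p² = 2 + d² − 2cos(α−β) + 2d(sin β − sin α) = 9.638938; p = √p² = 3.104664; φ = atan2(cos α − cos β, d − sin α + sin β) = 0.000556 rad; t = (α − φ) mod 2π = 0.194030 rad, q = (φ − β) mod 2π = 6.080429 rad → L = 5.41·(0.194030 + 3.104664 + 6.080429) = 5.41·9.379123 = 50.741053 m
LSR: p² = d² − 2 + 2cos(α−β) + 2d(sin α + sin β) = 12.033441; p = √p² = 3.468925; φ = atan2(−cos α − cos β, d + sin α + sin β) − atan2(−2, p) = 0.011341 rad; t = (φ − α) mod 2π = 6.099941 rad, q = (φ − β) mod 2π = 6.091214 rad → L = 5.41·(6.099941 + 3.468925 + 6.091214) = 5.41·15.660080 = 84.721031 m
RSL: p² = d² − 2 + 2cos(α−β) − 2d(sin α + sin β) = 7.138188; p = √p² = 2.671739; φ = atan2(cos α + cos β, d − sin α − sin β) − atan2(2, p) = -0.014693 rad; t = (α − φ) mod 2π = 0.209278 rad, q = (β − φ) mod 2π = 0.218005 rad → L = 5.41·(0.209278 + 2.671739 + 0.218005) = 5.41·3.099022 = 16.765708 m
RLR: c = (6 − d² + 2cos(α−β) + 2d(sin α − sin β))/8 = -0.204867; p = 2π − arccos c = 4.506061 rad; φ = atan2(cos α − cos β, d − sin α + sin β) = 0.000556 rad; t = (α − φ + p/2) mod 2π = 2.447061 rad, q = (α − β − t + p) mod 2π = 2.050274 rad → L = 5.41·(2.447061 + 4.506061 + 2.050274) = 5.41·9.003395 = 48.708368 m
LRL: c = (6 − d² + 2cos(α−β) − 2d(sin α − sin β))/8 = -0.191624; p = 2π − arccos c = 4.519572 rad; φ = atan2(cos β − cos α, d + sin α − sin β) = -0.000559 rad; t = (φ − α + p/2) mod 2π = 2.064642 rad, q = (β − α − t + p) mod 2π = 2.463657 rad → L = 5.41·(2.064642 + 4.519572 + 2.463657) = 5.41·9.047871 = 48.948980 m
Shortest: RSL with L = 16.765708 m ≈ 16.7657 m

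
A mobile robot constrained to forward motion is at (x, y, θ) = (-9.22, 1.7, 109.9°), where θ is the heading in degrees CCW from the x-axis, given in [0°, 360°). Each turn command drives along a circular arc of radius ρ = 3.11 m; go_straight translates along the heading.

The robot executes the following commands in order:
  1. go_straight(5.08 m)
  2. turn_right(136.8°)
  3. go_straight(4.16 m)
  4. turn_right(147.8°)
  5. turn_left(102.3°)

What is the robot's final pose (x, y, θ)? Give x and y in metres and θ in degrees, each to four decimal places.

set_pose: (x, y, θ) = (-9.2200, 1.7000, 109.9000°), ρ = 3.11
go_straight(5.08): x += 5.08·cos θ, y += 5.08·sin θ → (-10.9491, 6.4767, 109.9000°)
turn_right(136.8°): centre at ρ to the right, rotate −136.8° → (-6.6178, 10.3087, -26.9000° ≡ 333.1000°)
go_straight(4.16): x += 4.16·cos θ, y += 4.16·sin θ → (-2.9079, 8.4266, 333.1000°)
turn_right(147.8°): centre at ρ to the right, rotate −147.8° → (-4.0277, 2.5564, 185.3000°)
turn_left(102.3°): centre at ρ to the left, rotate +102.3° → (-6.7048, -1.4807, 287.6000°)

(-6.7048, -1.4807, 287.6000°)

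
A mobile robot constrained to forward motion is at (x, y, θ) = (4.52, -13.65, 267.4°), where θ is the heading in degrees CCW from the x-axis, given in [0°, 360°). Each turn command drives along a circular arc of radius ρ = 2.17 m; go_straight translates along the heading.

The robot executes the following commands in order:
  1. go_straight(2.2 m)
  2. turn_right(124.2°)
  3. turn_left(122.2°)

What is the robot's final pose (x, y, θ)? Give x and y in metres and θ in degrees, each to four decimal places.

(-2.5103, -19.0504, 265.4000°)

set_pose: (x, y, θ) = (4.5200, -13.6500, 267.4000°), ρ = 2.17
go_straight(2.2): x += 2.2·cos θ, y += 2.2·sin θ → (4.4202, -15.8477, 267.4000°)
turn_right(124.2°): centre at ρ to the right, rotate −124.2° → (0.9526, -17.4869, 143.2000°)
turn_left(122.2°): centre at ρ to the left, rotate +122.2° → (-2.5103, -19.0504, 265.4000°)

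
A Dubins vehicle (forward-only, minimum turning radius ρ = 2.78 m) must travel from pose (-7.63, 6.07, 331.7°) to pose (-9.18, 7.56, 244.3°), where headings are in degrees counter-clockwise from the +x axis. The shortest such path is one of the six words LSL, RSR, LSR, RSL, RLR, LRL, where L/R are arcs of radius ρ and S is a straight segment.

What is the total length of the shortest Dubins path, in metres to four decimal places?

Let ψ = atan2(Δy, Δx) = atan2(1.49, -1.55) = 136.1307° be the start→goal bearing.
Normalize: d = |goal − start| / ρ = 2.150023/2.78 = 0.773390, α = (θ_start − ψ) mod 360° = 195.5693° = 3.413328 rad, β = (θ_goal − ψ) mod 360° = 108.1693° = 1.887911 rad.
Common terms: sin α = -0.268404, cos α = -0.963306, sin β = 0.950139, cos β = -0.311826, cos(α−β) = 0.045363, d² = 0.598132. Work in radians in the unit-radius frame; every candidate has L = ρ·(t + p + q).
LSL: p² = 2 + d² − 2cos(α−β) + 2d(sin α − sin β) = 0.622588; p = √p² = 0.789043; φ = atan2(cos β − cos α, d + sin α − sin β) = 2.170223 rad; t = (φ − α) mod 2π = 5.040080 rad, q = (β − φ) mod 2π = 6.000873 rad → L = 2.78·(5.040080 + 0.789043 + 6.000873) = 2.78·11.829996 = 32.887388 m
RSR: p² = 2 + d² − 2cos(α−β) + 2d(sin β − sin α) = 4.392223; p = √p² = 2.095763; φ = atan2(cos α − cos β, d − sin α + sin β) = -0.316093 rad; t = (α − φ) mod 2π = 3.729422 rad, q = (φ − β) mod 2π = 4.079181 rad → L = 2.78·(3.729422 + 2.095763 + 4.079181) = 2.78·9.904366 = 27.534138 m
LSR: p² = d² − 2 + 2cos(α−β) + 2d(sin α + sin β) = -0.256648 < 0 → infeasible
RSL: p² = d² − 2 + 2cos(α−β) − 2d(sin α + sin β) = -2.365637 < 0 → infeasible
RLR: c = (6 − d² + 2cos(α−β) + 2d(sin α − sin β))/8 = 0.450972; p = 2π − arccos c = 5.180243 rad; φ = atan2(cos α − cos β, d − sin α + sin β) = -0.316093 rad; t = (α − φ + p/2) mod 2π = 0.036358 rad, q = (α − β − t + p) mod 2π = 0.386118 rad → L = 2.78·(0.036358 + 5.180243 + 0.386118) = 2.78·5.602719 = 15.575559 m
LRL: c = (6 − d² + 2cos(α−β) − 2d(sin α − sin β))/8 = 0.922176; p = 2π − arccos c = 5.886060 rad; φ = atan2(cos β − cos α, d + sin α − sin β) = 2.170223 rad; t = (φ − α + p/2) mod 2π = 1.699924 rad, q = (β − α − t + p) mod 2π = 2.660718 rad → L = 2.78·(1.699924 + 5.886060 + 2.660718) = 2.78·10.246701 = 28.485829 m
Shortest: RLR with L = 15.575559 m ≈ 15.5756 m

15.5756 m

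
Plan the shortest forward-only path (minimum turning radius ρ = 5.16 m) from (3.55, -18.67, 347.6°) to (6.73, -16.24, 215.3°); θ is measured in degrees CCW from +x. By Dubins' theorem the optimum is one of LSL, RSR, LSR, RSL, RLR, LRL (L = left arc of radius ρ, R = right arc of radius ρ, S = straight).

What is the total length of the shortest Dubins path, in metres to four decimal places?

Let ψ = atan2(Δy, Δx) = atan2(2.43, 3.18) = 37.3853° be the start→goal bearing.
Normalize: d = |goal − start| / ρ = 4.002162/5.16 = 0.775613, α = (θ_start − ψ) mod 360° = 310.2147° = 5.414268 rad, β = (θ_goal − ψ) mod 360° = 177.9147° = 3.105198 rad.
Common terms: sin α = -0.763630, cos α = 0.645654, sin β = 0.036387, cos β = -0.999338, cos(α−β) = -0.673013, d² = 0.601575. Work in radians in the unit-radius frame; every candidate has L = ρ·(t + p + q).
LSL: p² = 2 + d² − 2cos(α−β) + 2d(sin α − sin β) = 2.706593; p = √p² = 1.645173; φ = atan2(cos β − cos α, d + sin α − sin β) = -1.585631 rad; t = (φ − α) mod 2π = 5.566472 rad, q = (β − φ) mod 2π = 4.690828 rad → L = 5.16·(5.566472 + 1.645173 + 4.690828) = 5.16·11.902473 = 61.416759 m
RSR: p² = 2 + d² − 2cos(α−β) + 2d(sin β − sin α) = 5.188608; p = √p² = 2.277852; φ = atan2(cos α − cos β, d − sin α + sin β) = 0.806931 rad; t = (α − φ) mod 2π = 4.607337 rad, q = (φ − β) mod 2π = 3.984919 rad → L = 5.16·(4.607337 + 2.277852 + 3.984919) = 5.16·10.870107 = 56.089754 m
LSR: p² = d² − 2 + 2cos(α−β) + 2d(sin α + sin β) = -3.872568 < 0 → infeasible
RSL: p² = d² − 2 + 2cos(α−β) − 2d(sin α + sin β) = -1.616332 < 0 → infeasible
RLR: c = (6 − d² + 2cos(α−β) + 2d(sin α − sin β))/8 = 0.351424; p = 2π − arccos c = 5.071481 rad; φ = atan2(cos α − cos β, d − sin α + sin β) = 0.806931 rad; t = (α − φ + p/2) mod 2π = 0.859892 rad, q = (α − β − t + p) mod 2π = 0.237474 rad → L = 5.16·(0.859892 + 5.071481 + 0.237474) = 5.16·6.168847 = 31.831249 m
LRL: c = (6 − d² + 2cos(α−β) − 2d(sin α − sin β))/8 = 0.661676; p = 2π − arccos c = 5.435441 rad; φ = atan2(cos β − cos α, d + sin α − sin β) = -1.585631 rad; t = (φ − α + p/2) mod 2π = 2.001007 rad, q = (β − α − t + p) mod 2π = 1.125363 rad → L = 5.16·(2.001007 + 5.435441 + 1.125363) = 5.16·8.561811 = 44.178944 m
Shortest: RLR with L = 31.831249 m ≈ 31.8312 m

31.8312 m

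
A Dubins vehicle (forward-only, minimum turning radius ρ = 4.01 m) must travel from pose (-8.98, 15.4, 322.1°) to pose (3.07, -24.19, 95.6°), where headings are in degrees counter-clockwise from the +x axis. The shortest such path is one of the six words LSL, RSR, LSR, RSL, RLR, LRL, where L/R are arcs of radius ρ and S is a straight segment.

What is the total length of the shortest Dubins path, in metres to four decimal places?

Let ψ = atan2(Δy, Δx) = atan2(-39.59, 12.05) = -73.0713° be the start→goal bearing.
Normalize: d = |goal − start| / ρ = 41.383216/4.01 = 10.320004, α = (θ_start − ψ) mod 360° = 35.1713° = 0.613856 rad, β = (θ_goal − ψ) mod 360° = 168.6713° = 2.943870 rad.
Common terms: sin α = 0.576023, cos α = 0.817433, sin β = 0.196437, cos β = -0.980517, cos(α−β) = -0.688355, d² = 106.502484. Work in radians in the unit-radius frame; every candidate has L = ρ·(t + p + q).
LSL: p² = 2 + d² − 2cos(α−β) + 2d(sin α − sin β) = 117.713866; p = √p² = 10.849602; φ = atan2(cos β − cos α, d + sin α − sin β) = -0.166484 rad; t = (φ − α) mod 2π = 5.502846 rad, q = (β − φ) mod 2π = 3.110354 rad → L = 4.01·(5.502846 + 10.849602 + 3.110354) = 4.01·19.462802 = 78.045836 m
RSR: p² = 2 + d² − 2cos(α−β) + 2d(sin β − sin α) = 102.044521; p = √p² = 10.101709; φ = atan2(cos α − cos β, d − sin α + sin β) = 0.178938 rad; t = (α − φ) mod 2π = 0.434918 rad, q = (φ − β) mod 2π = 3.518253 rad → L = 4.01·(0.434918 + 10.101709 + 3.518253) = 4.01·14.054880 = 56.360067 m
LSR: p² = d² − 2 + 2cos(α−β) + 2d(sin α + sin β) = 119.069359; p = √p² = 10.911891; φ = atan2(−cos α − cos β, d + sin α + sin β) − atan2(−2, p) = 0.195975 rad; t = (φ − α) mod 2π = 5.865305 rad, q = (φ − β) mod 2π = 3.535291 rad → L = 4.01·(5.865305 + 10.911891 + 3.535291) = 4.01·20.312486 = 81.453070 m
RSL: p² = d² − 2 + 2cos(α−β) − 2d(sin α + sin β) = 87.182192; p = √p² = 9.337140; φ = atan2(cos α + cos β, d − sin α − sin β) − atan2(2, p) = -0.228089 rad; t = (α − φ) mod 2π = 0.841945 rad, q = (β − φ) mod 2π = 3.171959 rad → L = 4.01·(0.841945 + 9.337140 + 3.171959) = 4.01·13.351045 = 53.537690 m
RLR: c = (6 − d² + 2cos(α−β) + 2d(sin α − sin β))/8 = -11.755565, |c| > 1 → infeasible
LRL: c = (6 − d² + 2cos(α−β) − 2d(sin α − sin β))/8 = -13.714233, |c| > 1 → infeasible
Shortest: RSL with L = 53.537690 m ≈ 53.5377 m

53.5377 m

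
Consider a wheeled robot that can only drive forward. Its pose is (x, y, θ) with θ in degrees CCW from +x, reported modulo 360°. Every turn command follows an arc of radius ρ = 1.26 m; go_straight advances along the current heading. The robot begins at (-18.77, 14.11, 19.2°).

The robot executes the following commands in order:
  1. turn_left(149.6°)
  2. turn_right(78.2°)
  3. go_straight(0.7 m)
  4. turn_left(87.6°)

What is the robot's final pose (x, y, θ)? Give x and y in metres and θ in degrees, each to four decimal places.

set_pose: (x, y, θ) = (-18.7700, 14.1100, 19.2000°), ρ = 1.26
turn_left(149.6°): centre at ρ to the left, rotate +149.6° → (-18.9396, 16.5359, 168.8000°)
turn_right(78.2°): centre at ρ to the right, rotate −78.2° → (-19.9548, 17.7587, 90.6000°)
go_straight(0.7): x += 0.7·cos θ, y += 0.7·sin θ → (-19.9622, 18.4587, 90.6000°)
turn_left(87.6°): centre at ρ to the left, rotate +87.6° → (-21.1825, 19.7049, 178.2000°)

(-21.1825, 19.7049, 178.2000°)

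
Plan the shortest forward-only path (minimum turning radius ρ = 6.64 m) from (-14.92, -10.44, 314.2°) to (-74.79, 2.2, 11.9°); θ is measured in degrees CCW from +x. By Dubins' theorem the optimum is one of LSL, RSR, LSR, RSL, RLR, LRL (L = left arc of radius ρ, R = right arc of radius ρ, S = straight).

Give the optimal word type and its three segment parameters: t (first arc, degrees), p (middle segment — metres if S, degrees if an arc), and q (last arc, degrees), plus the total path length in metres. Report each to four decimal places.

Let ψ = atan2(Δy, Δx) = atan2(12.64, -59.87) = 168.0785° be the start→goal bearing.
Normalize: d = |goal − start| / ρ = 61.189758/6.64 = 9.215325, α = (θ_start − ψ) mod 360° = 146.1215° = 2.550300 rad, β = (θ_goal − ψ) mod 360° = 203.8215° = 3.557355 rad.
Common terms: sin α = 0.557434, cos α = -0.830221, sin β = -0.403888, cos β = -0.914809, cos(α−β) = 0.534352, d² = 84.922215. Work in radians in the unit-radius frame; every candidate has L = ρ·(t + p + q).
LSL: p² = 2 + d² − 2cos(α−β) + 2d(sin α − sin β) = 103.571302; p = √p² = 10.176999; φ = atan2(cos β − cos α, d + sin α − sin β) = -0.008312 rad; t = (φ − α) mod 2π = 3.724573 rad, q = (β − φ) mod 2π = 3.565667 rad → L = 6.64·(3.724573 + 10.176999 + 3.565667) = 6.64·17.467239 = 115.982467 m
RSR: p² = 2 + d² − 2cos(α−β) + 2d(sin β − sin α) = 68.135719; p = √p² = 8.254436; φ = atan2(cos α − cos β, d − sin α + sin β) = 0.010248 rad; t = (α − φ) mod 2π = 2.540053 rad, q = (φ − β) mod 2π = 2.736078 rad → L = 6.64·(2.540053 + 8.254436 + 2.736078) = 6.64·13.530567 = 89.842962 m
LSR: p² = d² − 2 + 2cos(α−β) + 2d(sin α + sin β) = 86.820882; p = √p² = 9.317772; φ = atan2(−cos α − cos β, d + sin α + sin β) − atan2(−2, p) = 0.395584 rad; t = (φ − α) mod 2π = 4.128468 rad, q = (φ − β) mod 2π = 3.121413 rad → L = 6.64·(4.128468 + 9.317772 + 3.121413) = 6.64·16.567654 = 110.009224 m
RSL: p² = d² − 2 + 2cos(α−β) − 2d(sin α + sin β) = 81.160958; p = √p² = 9.008938; φ = atan2(cos α + cos β, d − sin α − sin β) − atan2(2, p) = -0.408700 rad; t = (α − φ) mod 2π = 2.959001 rad, q = (β − φ) mod 2π = 3.966056 rad → L = 6.64·(2.959001 + 9.008938 + 3.966056) = 6.64·15.933994 = 105.801722 m
RLR: c = (6 − d² + 2cos(α−β) + 2d(sin α − sin β))/8 = -7.516965, |c| > 1 → infeasible
LRL: c = (6 − d² + 2cos(α−β) − 2d(sin α − sin β))/8 = -11.946413, |c| > 1 → infeasible
Shortest: RSR with L = 89.842962 m ≈ 89.8430 m
Convert RSR to answer units (arcs ×180/π): t = 2.540053·180/π = 145.5343°, p = ρ·p = 6.64·8.254436 = 54.8095 m, q = 2.736078·180/π = 156.7657°, L = 89.8430 m.

RSR: t = 145.5343°, p = 54.8095 m, q = 156.7657°, L = 89.8430 m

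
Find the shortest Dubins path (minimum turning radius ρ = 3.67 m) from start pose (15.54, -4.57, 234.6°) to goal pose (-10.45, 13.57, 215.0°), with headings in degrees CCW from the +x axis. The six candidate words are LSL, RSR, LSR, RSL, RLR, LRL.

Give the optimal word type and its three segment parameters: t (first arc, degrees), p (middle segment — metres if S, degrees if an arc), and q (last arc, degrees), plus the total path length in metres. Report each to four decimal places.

Let ψ = atan2(Δy, Δx) = atan2(18.14, -25.99) = 145.0865° be the start→goal bearing.
Normalize: d = |goal − start| / ρ = 31.694474/3.67 = 8.636097, α = (θ_start − ψ) mod 360° = 89.5135° = 1.562306 rad, β = (θ_goal − ψ) mod 360° = 69.9135° = 1.220221 rad.
Common terms: sin α = 0.999964, cos α = 0.008490, sin β = 0.939175, cos β = 0.343438, cos(α−β) = 0.942057, d² = 74.582163. Work in radians in the unit-radius frame; every candidate has L = ρ·(t + p + q).
LSL: p² = 2 + d² − 2cos(α−β) + 2d(sin α − sin β) = 75.748001; p = √p² = 8.703333; φ = atan2(cos β − cos α, d + sin α − sin β) = 0.038494 rad; t = (φ − α) mod 2π = 4.759374 rad, q = (β − φ) mod 2π = 1.181727 rad → L = 3.67·(4.759374 + 8.703333 + 1.181727) = 3.67·14.644434 = 53.745071 m
RSR: p² = 2 + d² − 2cos(α−β) + 2d(sin β − sin α) = 73.648096; p = √p² = 8.581847; φ = atan2(cos α − cos β, d − sin α + sin β) = -0.039040 rad; t = (α − φ) mod 2π = 1.601345 rad, q = (φ − β) mod 2π = 5.023924 rad → L = 3.67·(1.601345 + 8.581847 + 5.023924) = 3.67·15.207117 = 55.810118 m
LSR: p² = d² − 2 + 2cos(α−β) + 2d(sin α + sin β) = 107.959467; p = √p² = 10.390355; φ = atan2(−cos α − cos β, d + sin α + sin β) − atan2(−2, p) = 0.156894 rad; t = (φ − α) mod 2π = 4.877774 rad, q = (φ − β) mod 2π = 5.219858 rad → L = 3.67·(4.877774 + 10.390355 + 5.219858) = 3.67·20.487986 = 75.190910 m
RSL: p² = d² − 2 + 2cos(α−β) − 2d(sin α + sin β) = 40.973089; p = √p² = 6.401023; φ = atan2(cos α + cos β, d − sin α − sin β) − atan2(2, p) = -0.250337 rad; t = (α − φ) mod 2π = 1.812643 rad, q = (β − φ) mod 2π = 1.470558 rad → L = 3.67·(1.812643 + 6.401023 + 1.470558) = 3.67·9.684224 = 35.541102 m
RLR: c = (6 − d² + 2cos(α−β) + 2d(sin α − sin β))/8 = -8.206012, |c| > 1 → infeasible
LRL: c = (6 − d² + 2cos(α−β) − 2d(sin α − sin β))/8 = -8.468500, |c| > 1 → infeasible
Shortest: RSL with L = 35.541102 m ≈ 35.5411 m
Convert RSL to answer units (arcs ×180/π): t = 1.812643·180/π = 103.8568°, p = ρ·p = 3.67·6.401023 = 23.4918 m, q = 1.470558·180/π = 84.2568°, L = 35.5411 m.

RSL: t = 103.8568°, p = 23.4918 m, q = 84.2568°, L = 35.5411 m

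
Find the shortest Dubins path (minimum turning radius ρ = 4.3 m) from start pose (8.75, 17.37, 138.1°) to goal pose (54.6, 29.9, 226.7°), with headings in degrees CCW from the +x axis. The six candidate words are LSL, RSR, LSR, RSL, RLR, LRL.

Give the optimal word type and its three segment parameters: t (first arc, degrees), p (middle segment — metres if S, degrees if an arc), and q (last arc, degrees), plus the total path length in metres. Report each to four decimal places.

RSR: t = 120.9746°, p = 41.6977 m, q = 150.4254°, L = 62.0660 m

Let ψ = atan2(Δy, Δx) = atan2(12.53, 45.85) = 15.2847° be the start→goal bearing.
Normalize: d = |goal − start| / ρ = 47.531289/4.3 = 11.053788, α = (θ_start − ψ) mod 360° = 122.8153° = 2.143531 rad, β = (θ_goal − ψ) mod 360° = 211.4153° = 3.689893 rad.
Common terms: sin α = 0.840422, cos α = -0.541932, sin β = -0.521237, cos β = -0.853412, cos(α−β) = 0.024432, d² = 122.186230. Work in radians in the unit-radius frame; every candidate has L = ρ·(t + p + q).
LSL: p² = 2 + d² − 2cos(α−β) + 2d(sin α − sin β) = 154.240354; p = √p² = 12.419354; φ = atan2(cos β − cos α, d + sin α − sin β) = -0.025083 rad; t = (φ − α) mod 2π = 4.114572 rad, q = (β − φ) mod 2π = 3.714976 rad → L = 4.3·(4.114572 + 12.419354 + 3.714976) = 4.3·20.248901 = 87.070274 m
RSR: p² = 2 + d² − 2cos(α−β) + 2d(sin β − sin α) = 94.034378; p = √p² = 9.697132; φ = atan2(cos α − cos β, d − sin α + sin β) = 0.032126 rad; t = (α − φ) mod 2π = 2.111405 rad, q = (φ − β) mod 2π = 2.625419 rad → L = 4.3·(2.111405 + 9.697132 + 2.625419) = 4.3·14.433956 = 62.066011 m
LSR: p² = d² − 2 + 2cos(α−β) + 2d(sin α + sin β) = 127.291499; p = √p² = 11.282353; φ = atan2(−cos α − cos β, d + sin α + sin β) − atan2(−2, p) = 0.297525 rad; t = (φ − α) mod 2π = 4.437179 rad, q = (φ − β) mod 2π = 2.890817 rad → L = 4.3·(4.437179 + 11.282353 + 2.890817) = 4.3·18.610350 = 80.024505 m
RSL: p² = d² − 2 + 2cos(α−β) − 2d(sin α + sin β) = 113.178690; p = √p² = 10.638547; φ = atan2(cos α + cos β, d − sin α − sin β) − atan2(2, p) = -0.315088 rad; t = (α − φ) mod 2π = 2.458619 rad, q = (β − φ) mod 2π = 4.004980 rad → L = 4.3·(2.458619 + 10.638547 + 4.004980) = 4.3·17.102146 = 73.539228 m
RLR: c = (6 − d² + 2cos(α−β) + 2d(sin α − sin β))/8 = -10.754297, |c| > 1 → infeasible
LRL: c = (6 − d² + 2cos(α−β) − 2d(sin α − sin β))/8 = -18.280044, |c| > 1 → infeasible
Shortest: RSR with L = 62.066011 m ≈ 62.0660 m
Convert RSR to answer units (arcs ×180/π): t = 2.111405·180/π = 120.9746°, p = ρ·p = 4.3·9.697132 = 41.6977 m, q = 2.625419·180/π = 150.4254°, L = 62.0660 m.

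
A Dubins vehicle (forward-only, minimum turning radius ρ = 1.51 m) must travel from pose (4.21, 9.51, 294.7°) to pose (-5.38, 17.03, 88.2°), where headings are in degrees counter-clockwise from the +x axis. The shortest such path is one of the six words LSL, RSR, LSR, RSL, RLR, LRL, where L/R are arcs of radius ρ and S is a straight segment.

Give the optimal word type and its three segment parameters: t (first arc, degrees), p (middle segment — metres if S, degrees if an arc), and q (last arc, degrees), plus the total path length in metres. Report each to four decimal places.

RSR: t = 165.0788°, p = 10.5203 m, q = 41.4212°, L = 15.9625 m

Let ψ = atan2(Δy, Δx) = atan2(7.52, -9.59) = 141.8982° be the start→goal bearing.
Normalize: d = |goal − start| / ρ = 12.186817/1.51 = 8.070740, α = (θ_start − ψ) mod 360° = 152.8018° = 2.666894 rad, β = (θ_goal − ψ) mod 360° = 306.3018° = 5.345974 rad.
Common terms: sin α = 0.457070, cos α = -0.889431, sin β = -0.805910, cos β = 0.592038, cos(α−β) = -0.894934, d² = 65.136836. Work in radians in the unit-radius frame; every candidate has L = ρ·(t + p + q).
LSL: p² = 2 + d² − 2cos(α−β) + 2d(sin α − sin β) = 89.313075; p = √p² = 9.450560; φ = atan2(cos β − cos α, d + sin α − sin β) = 0.157409 rad; t = (φ − α) mod 2π = 3.773700 rad, q = (β − φ) mod 2π = 5.188565 rad → L = 1.51·(3.773700 + 9.450560 + 5.188565) = 1.51·18.412825 = 27.803366 m
RSR: p² = 2 + d² − 2cos(α−β) + 2d(sin β − sin α) = 48.540334; p = √p² = 6.967089; φ = atan2(cos α − cos β, d − sin α + sin β) = -0.214274 rad; t = (α − φ) mod 2π = 2.881168 rad, q = (φ − β) mod 2π = 0.722937 rad → L = 1.51·(2.881168 + 6.967089 + 0.722937) = 1.51·10.571194 = 15.962503 m
LSR: p² = d² − 2 + 2cos(α−β) + 2d(sin α + sin β) = 55.716181; p = √p² = 7.464327; φ = atan2(−cos α − cos β, d + sin α + sin β) − atan2(−2, p) = 0.300286 rad; t = (φ − α) mod 2π = 3.916577 rad, q = (φ − β) mod 2π = 1.237497 rad → L = 1.51·(3.916577 + 7.464327 + 1.237497) = 1.51·12.618401 = 19.053785 m
RSL: p² = d² − 2 + 2cos(α−β) − 2d(sin α + sin β) = 66.977754; p = √p² = 8.183994; φ = atan2(cos α + cos β, d − sin α − sin β) − atan2(2, p) = -0.274989 rad; t = (α − φ) mod 2π = 2.941883 rad, q = (β − φ) mod 2π = 5.620963 rad → L = 1.51·(2.941883 + 8.183994 + 5.620963) = 1.51·16.746840 = 25.287728 m
RLR: c = (6 − d² + 2cos(α−β) + 2d(sin α − sin β))/8 = -5.067542, |c| > 1 → infeasible
LRL: c = (6 − d² + 2cos(α−β) − 2d(sin α − sin β))/8 = -10.164134, |c| > 1 → infeasible
Shortest: RSR with L = 15.962503 m ≈ 15.9625 m
Convert RSR to answer units (arcs ×180/π): t = 2.881168·180/π = 165.0788°, p = ρ·p = 1.51·6.967089 = 10.5203 m, q = 0.722937·180/π = 41.4212°, L = 15.9625 m.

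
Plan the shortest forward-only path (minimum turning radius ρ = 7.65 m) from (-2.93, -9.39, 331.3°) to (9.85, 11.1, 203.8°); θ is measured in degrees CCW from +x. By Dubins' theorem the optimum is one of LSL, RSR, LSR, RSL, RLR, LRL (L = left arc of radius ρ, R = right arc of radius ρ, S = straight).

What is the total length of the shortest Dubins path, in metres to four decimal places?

44.9947 m

Let ψ = atan2(Δy, Δx) = atan2(20.49, 12.78) = 58.0474° be the start→goal bearing.
Normalize: d = |goal − start| / ρ = 24.148882/7.65 = 3.156717, α = (θ_start − ψ) mod 360° = 273.2526° = 4.769157 rad, β = (θ_goal − ψ) mod 360° = 145.7526° = 2.543862 rad.
Common terms: sin α = -0.998389, cos α = 0.056738, sin β = 0.562768, cos β = -0.826615, cos(α−β) = -0.608761, d² = 9.964860. Work in radians in the unit-radius frame; every candidate has L = ρ·(t + p + q).
LSL: p² = 2 + d² − 2cos(α−β) + 2d(sin α − sin β) = 3.326122; p = √p² = 1.823766; φ = atan2(cos β − cos α, d + sin α − sin β) = -0.505627 rad; t = (φ − α) mod 2π = 1.008401 rad, q = (β − φ) mod 2π = 3.049489 rad → L = 7.65·(1.008401 + 1.823766 + 3.049489) = 7.65·5.881656 = 44.994672 m
RSR: p² = 2 + d² − 2cos(α−β) + 2d(sin β − sin α) = 23.038643; p = √p² = 4.799859; φ = atan2(cos α − cos β, d − sin α + sin β) = 0.185092 rad; t = (α − φ) mod 2π = 4.584065 rad, q = (φ − β) mod 2π = 3.924415 rad → L = 7.65·(4.584065 + 4.799859 + 3.924415) = 7.65·13.308339 = 101.808791 m
LSR: p² = d² − 2 + 2cos(α−β) + 2d(sin α + sin β) = 3.997071; p = √p² = 1.999268; φ = atan2(−cos α − cos β, d + sin α + sin β) − atan2(−2, p) = 1.061304 rad; t = (φ − α) mod 2π = 2.575332 rad, q = (φ − β) mod 2π = 4.800627 rad → L = 7.65·(2.575332 + 1.999268 + 4.800627) = 7.65·9.375227 = 71.720490 m
RSL: p² = d² − 2 + 2cos(α−β) − 2d(sin α + sin β) = 9.497603; p = √p² = 3.081818; φ = atan2(cos α + cos β, d − sin α − sin β) − atan2(2, p) = -0.786767 rad; t = (α − φ) mod 2π = 5.555924 rad, q = (β − φ) mod 2π = 3.330629 rad → L = 7.65·(5.555924 + 3.081818 + 3.330629) = 7.65·11.968370 = 91.558034 m
RLR: c = (6 − d² + 2cos(α−β) + 2d(sin α − sin β))/8 = -1.879830, |c| > 1 → infeasible
LRL: c = (6 − d² + 2cos(α−β) − 2d(sin α − sin β))/8 = 0.584235; p = 2π − arccos c = 5.336326 rad; φ = atan2(cos β − cos α, d + sin α − sin β) = -0.505627 rad; t = (φ − α + p/2) mod 2π = 3.676564 rad, q = (β − α − t + p) mod 2π = 5.717652 rad → L = 7.65·(3.676564 + 5.336326 + 5.717652) = 7.65·14.730542 = 112.688647 m
Shortest: LSL with L = 44.994672 m ≈ 44.9947 m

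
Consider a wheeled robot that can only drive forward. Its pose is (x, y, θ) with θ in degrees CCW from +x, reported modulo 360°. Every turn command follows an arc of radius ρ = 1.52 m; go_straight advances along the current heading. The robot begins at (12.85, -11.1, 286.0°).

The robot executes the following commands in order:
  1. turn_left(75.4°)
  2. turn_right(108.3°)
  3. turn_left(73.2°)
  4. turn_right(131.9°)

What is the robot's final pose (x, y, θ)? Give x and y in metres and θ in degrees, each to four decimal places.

set_pose: (x, y, θ) = (12.8500, -11.1000, 286.0000°), ρ = 1.52
turn_left(75.4°): centre at ρ to the left, rotate +75.4° → (14.3483, -12.2006, 361.4000° ≡ 1.4000°)
turn_right(108.3°): centre at ρ to the right, rotate −108.3° → (15.8397, -14.1620, -106.9000° ≡ 253.1000°)
turn_left(73.2°): centre at ρ to the left, rotate +73.2° → (16.4507, -15.8684, 326.3000°)
turn_right(131.9°): centre at ρ to the right, rotate −131.9° → (15.9854, -18.6052, 194.4000°)

(15.9854, -18.6052, 194.4000°)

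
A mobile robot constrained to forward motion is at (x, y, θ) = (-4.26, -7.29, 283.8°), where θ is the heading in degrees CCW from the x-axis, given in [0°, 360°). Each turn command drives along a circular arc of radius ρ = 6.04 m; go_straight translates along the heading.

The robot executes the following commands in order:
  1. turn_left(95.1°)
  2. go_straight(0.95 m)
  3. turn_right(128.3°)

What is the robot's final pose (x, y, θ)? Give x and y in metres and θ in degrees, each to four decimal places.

set_pose: (x, y, θ) = (-4.2600, -7.2900, 283.8000°), ρ = 6.04
turn_left(95.1°): centre at ρ to the left, rotate +95.1° → (3.5621, -11.5636, 378.9000° ≡ 18.9000°)
go_straight(0.95): x += 0.95·cos θ, y += 0.95·sin θ → (4.4609, -11.2559, 18.9000°)
turn_right(128.3°): centre at ρ to the right, rotate −128.3° → (12.1144, -18.9765, -109.4000° ≡ 250.6000°)

(12.1144, -18.9765, 250.6000°)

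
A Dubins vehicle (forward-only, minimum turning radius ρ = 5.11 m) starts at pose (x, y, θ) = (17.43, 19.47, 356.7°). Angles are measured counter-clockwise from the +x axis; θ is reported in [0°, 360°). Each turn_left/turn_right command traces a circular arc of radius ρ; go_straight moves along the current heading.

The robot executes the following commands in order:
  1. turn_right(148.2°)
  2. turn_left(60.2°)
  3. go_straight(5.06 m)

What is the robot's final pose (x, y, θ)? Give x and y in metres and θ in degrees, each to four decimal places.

(16.7889, 0.4442, 268.7000°)

set_pose: (x, y, θ) = (17.4300, 19.4700, 356.7000°), ρ = 5.11
turn_right(148.2°): centre at ρ to the right, rotate −148.2° → (19.5741, 9.8777, 208.5000°)
turn_left(60.2°): centre at ρ to the left, rotate +60.2° → (16.9037, 5.5029, 268.7000°)
go_straight(5.06): x += 5.06·cos θ, y += 5.06·sin θ → (16.7889, 0.4442, 268.7000°)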